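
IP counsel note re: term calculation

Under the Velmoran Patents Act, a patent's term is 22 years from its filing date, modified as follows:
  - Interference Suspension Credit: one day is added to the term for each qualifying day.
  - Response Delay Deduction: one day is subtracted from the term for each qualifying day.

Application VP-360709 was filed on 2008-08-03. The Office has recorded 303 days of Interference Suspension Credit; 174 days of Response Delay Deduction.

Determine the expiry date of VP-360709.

Base term: filing date + 22 years → 3 August 2030.
Interference Suspension Credit: +303 days → 2 June 2031.
Response Delay Deduction: −174 days → 10 December 2030.

2030-12-10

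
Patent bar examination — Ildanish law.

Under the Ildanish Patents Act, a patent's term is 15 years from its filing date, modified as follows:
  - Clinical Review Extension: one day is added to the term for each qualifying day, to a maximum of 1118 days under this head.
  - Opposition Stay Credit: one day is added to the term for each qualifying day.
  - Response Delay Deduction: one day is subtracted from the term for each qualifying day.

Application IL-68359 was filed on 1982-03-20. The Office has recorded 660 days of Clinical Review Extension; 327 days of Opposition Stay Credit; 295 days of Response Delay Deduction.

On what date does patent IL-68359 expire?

1999-02-10

Base term: filing date + 15 years → 20 March 1997.
Clinical Review Extension: 660 days (within the 1118-day cap) → +660 days → 9 January 1999.
Opposition Stay Credit: +327 days → 2 December 1999.
Response Delay Deduction: −295 days → 10 February 1999.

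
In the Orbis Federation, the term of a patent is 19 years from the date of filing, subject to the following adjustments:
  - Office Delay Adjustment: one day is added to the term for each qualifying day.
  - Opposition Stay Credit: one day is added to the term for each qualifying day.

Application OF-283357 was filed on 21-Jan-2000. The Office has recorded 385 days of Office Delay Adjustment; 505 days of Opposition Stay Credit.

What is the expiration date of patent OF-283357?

June 29, 2021

Base term: filing date + 19 years → 21 January 2019.
Office Delay Adjustment: +385 days → 10 February 2020.
Opposition Stay Credit: +505 days → 29 June 2021.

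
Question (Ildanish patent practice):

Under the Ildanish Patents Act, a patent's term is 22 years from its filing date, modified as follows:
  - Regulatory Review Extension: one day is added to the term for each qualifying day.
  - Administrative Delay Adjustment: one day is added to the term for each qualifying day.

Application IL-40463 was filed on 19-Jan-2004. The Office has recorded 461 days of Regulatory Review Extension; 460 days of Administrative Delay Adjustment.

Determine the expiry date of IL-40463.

Base term: filing date + 22 years → 19 January 2026.
Regulatory Review Extension: +461 days → 25 April 2027.
Administrative Delay Adjustment: +460 days → 28 July 2028.

2028-07-28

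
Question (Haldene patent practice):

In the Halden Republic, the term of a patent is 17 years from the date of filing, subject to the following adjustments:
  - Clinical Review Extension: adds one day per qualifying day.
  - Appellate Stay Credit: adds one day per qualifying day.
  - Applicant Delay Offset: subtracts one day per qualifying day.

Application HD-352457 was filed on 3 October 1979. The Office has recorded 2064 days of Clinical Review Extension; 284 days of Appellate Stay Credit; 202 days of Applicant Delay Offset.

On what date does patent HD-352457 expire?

Base term: filing date + 17 years → 3 October 1996.
Clinical Review Extension: +2064 days → 29 May 2002.
Appellate Stay Credit: +284 days → 9 March 2003.
Applicant Delay Offset: −202 days → 19 August 2002.

August 19, 2002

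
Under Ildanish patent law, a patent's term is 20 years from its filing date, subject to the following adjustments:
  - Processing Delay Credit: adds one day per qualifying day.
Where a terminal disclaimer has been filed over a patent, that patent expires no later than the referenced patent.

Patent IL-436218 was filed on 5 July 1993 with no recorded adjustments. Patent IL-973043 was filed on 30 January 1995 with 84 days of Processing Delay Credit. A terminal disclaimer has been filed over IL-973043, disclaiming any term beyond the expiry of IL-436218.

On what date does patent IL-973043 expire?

July 5, 2013

Natural term of IL-973043:
  Base: filing + 20 years → 30 January 2015.
  Processing Delay Credit: +84 days → 24 April 2015.
Expiry of referenced patent IL-436218:
  Base: filing + 20 years → 5 July 2013.
Terminal disclaimer: IL-973043 expires on the earlier of 24 April 2015 and 5 July 2013.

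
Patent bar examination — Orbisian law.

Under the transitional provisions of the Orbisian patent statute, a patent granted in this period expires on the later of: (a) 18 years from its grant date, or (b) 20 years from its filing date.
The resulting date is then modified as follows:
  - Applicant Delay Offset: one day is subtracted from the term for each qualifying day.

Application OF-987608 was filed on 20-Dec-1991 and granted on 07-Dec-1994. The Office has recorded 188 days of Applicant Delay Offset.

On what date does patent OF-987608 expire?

2012-06-02

(a) grant + 18 years → 7 December 2012.
(b) filing + 20 years → 20 December 2011.
Later of the two: 7 December 2012.
Applicant Delay Offset: −188 days → 2 June 2012.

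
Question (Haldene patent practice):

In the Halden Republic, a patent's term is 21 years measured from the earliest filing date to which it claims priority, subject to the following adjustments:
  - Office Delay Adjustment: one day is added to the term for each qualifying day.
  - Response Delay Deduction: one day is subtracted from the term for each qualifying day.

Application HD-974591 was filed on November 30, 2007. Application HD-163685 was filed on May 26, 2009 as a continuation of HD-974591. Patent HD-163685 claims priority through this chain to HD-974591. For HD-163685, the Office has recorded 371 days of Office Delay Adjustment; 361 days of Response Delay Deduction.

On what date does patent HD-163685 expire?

Earliest priority filing: 30 November 2007.
Base term: 30 November 2007 + 21 years → 30 November 2028.
Office Delay Adjustment: +371 days → 6 December 2029.
Response Delay Deduction: −361 days → 10 December 2028.

2028-12-10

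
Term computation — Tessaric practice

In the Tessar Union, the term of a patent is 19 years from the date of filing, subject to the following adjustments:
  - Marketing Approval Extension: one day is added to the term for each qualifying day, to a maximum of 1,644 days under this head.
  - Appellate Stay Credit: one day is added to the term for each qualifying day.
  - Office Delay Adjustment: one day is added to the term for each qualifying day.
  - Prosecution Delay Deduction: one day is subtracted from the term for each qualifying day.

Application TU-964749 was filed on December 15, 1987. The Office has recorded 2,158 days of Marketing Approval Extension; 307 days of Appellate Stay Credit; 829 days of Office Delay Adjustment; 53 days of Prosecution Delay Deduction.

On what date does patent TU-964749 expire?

2014-06-03

Base term: filing date + 19 years → 15 December 2006.
Marketing Approval Extension: 2158 days claimed exceeds the 1644-day cap, so +1644 days → 16 June 2011.
Appellate Stay Credit: +307 days → 18 April 2012.
Office Delay Adjustment: +829 days → 26 July 2014.
Prosecution Delay Deduction: −53 days → 3 June 2014.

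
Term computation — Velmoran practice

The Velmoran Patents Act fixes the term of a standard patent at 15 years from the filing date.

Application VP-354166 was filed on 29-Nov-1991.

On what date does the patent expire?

2006-11-29

Filing date + 15 years → 29 November 2006.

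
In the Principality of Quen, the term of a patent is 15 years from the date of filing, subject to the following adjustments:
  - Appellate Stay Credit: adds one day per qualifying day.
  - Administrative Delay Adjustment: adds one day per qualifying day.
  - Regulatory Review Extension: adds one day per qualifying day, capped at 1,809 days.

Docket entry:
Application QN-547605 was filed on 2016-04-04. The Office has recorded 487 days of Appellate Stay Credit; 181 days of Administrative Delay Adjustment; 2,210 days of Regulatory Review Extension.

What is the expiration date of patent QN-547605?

Base term: filing date + 15 years → 4 April 2031.
Appellate Stay Credit: +487 days → 3 August 2032.
Administrative Delay Adjustment: +181 days → 31 January 2033.
Regulatory Review Extension: 2210 days claimed exceeds the 1809-day cap, so +1809 days → 14 January 2038.

January 14, 2038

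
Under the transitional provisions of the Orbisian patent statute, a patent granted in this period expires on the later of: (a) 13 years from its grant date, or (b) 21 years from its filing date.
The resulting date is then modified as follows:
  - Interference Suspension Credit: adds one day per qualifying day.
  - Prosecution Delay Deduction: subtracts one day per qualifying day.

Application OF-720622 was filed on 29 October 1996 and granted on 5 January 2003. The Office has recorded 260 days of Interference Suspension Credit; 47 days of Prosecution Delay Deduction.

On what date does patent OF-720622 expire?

(a) grant + 13 years → 5 January 2016.
(b) filing + 21 years → 29 October 2017.
Later of the two: 29 October 2017.
Interference Suspension Credit: +260 days → 16 July 2018.
Prosecution Delay Deduction: −47 days → 30 May 2018.

May 30, 2018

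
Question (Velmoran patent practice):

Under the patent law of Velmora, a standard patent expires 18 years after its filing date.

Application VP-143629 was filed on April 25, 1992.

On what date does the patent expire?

Filing date + 18 years → 25 April 2010.

2010-04-25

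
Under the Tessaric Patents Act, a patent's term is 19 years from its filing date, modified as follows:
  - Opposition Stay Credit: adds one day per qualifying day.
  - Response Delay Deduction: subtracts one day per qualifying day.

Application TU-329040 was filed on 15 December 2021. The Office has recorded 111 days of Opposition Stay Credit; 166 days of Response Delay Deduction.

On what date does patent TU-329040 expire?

Base term: filing date + 19 years → 15 December 2040.
Opposition Stay Credit: +111 days → 5 April 2041.
Response Delay Deduction: −166 days → 21 October 2040.

October 21, 2040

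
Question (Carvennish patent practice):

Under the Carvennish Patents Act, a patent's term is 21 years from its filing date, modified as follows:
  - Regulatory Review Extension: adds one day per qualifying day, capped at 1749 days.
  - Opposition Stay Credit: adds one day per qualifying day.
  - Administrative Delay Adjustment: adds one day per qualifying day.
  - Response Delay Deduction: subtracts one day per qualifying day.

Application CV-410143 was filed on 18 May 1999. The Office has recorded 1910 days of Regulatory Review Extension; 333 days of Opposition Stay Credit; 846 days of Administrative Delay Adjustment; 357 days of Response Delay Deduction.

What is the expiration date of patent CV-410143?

Base term: filing date + 21 years → 18 May 2020.
Regulatory Review Extension: 1910 days claimed exceeds the 1749-day cap, so +1749 days → 2 March 2025.
Opposition Stay Credit: +333 days → 29 January 2026.
Administrative Delay Adjustment: +846 days → 24 May 2028.
Response Delay Deduction: −357 days → 2 June 2027.

2027-06-02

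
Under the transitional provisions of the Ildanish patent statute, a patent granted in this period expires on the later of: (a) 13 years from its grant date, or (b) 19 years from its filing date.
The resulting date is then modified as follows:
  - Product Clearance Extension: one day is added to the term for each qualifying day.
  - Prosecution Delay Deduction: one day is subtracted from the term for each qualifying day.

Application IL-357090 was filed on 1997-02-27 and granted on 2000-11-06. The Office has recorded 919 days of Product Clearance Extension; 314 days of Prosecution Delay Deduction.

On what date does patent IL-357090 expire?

October 24, 2017

(a) grant + 13 years → 6 November 2013.
(b) filing + 19 years → 27 February 2016.
Later of the two: 27 February 2016.
Product Clearance Extension: +919 days → 3 September 2018.
Prosecution Delay Deduction: −314 days → 24 October 2017.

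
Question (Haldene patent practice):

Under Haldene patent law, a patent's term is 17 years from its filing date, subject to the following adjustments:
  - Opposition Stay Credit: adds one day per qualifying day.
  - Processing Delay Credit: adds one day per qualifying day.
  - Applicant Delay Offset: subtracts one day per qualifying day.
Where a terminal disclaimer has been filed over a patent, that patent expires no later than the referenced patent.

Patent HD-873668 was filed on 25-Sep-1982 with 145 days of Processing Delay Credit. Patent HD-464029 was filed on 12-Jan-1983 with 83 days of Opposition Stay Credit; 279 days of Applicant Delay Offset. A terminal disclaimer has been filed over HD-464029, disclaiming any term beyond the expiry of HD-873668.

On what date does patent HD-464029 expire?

Natural term of HD-464029:
  Base: filing + 17 years → 12 January 2000.
  Opposition Stay Credit: +83 days → 4 April 2000.
  Applicant Delay Offset: −279 days → 30 June 1999.
Expiry of referenced patent HD-873668:
  Base: filing + 17 years → 25 September 1999.
  Processing Delay Credit: +145 days → 17 February 2000.
Terminal disclaimer: HD-464029 expires on the earlier of 30 June 1999 and 17 February 2000.

1999-06-30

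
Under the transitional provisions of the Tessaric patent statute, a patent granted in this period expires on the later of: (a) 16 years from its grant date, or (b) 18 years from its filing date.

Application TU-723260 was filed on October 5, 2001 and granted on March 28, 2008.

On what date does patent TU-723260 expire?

(a) grant + 16 years → 28 March 2024.
(b) filing + 18 years → 5 October 2019.
Later of the two: 28 March 2024.

March 28, 2024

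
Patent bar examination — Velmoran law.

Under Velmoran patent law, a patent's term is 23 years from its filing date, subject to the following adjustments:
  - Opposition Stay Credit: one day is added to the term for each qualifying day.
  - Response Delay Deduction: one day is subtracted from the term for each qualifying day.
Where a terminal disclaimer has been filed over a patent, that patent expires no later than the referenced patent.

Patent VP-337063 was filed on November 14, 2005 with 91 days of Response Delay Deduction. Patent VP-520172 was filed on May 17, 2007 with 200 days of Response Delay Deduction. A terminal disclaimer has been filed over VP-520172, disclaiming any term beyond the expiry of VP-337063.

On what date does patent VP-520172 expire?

2028-08-15

Natural term of VP-520172:
  Base: filing + 23 years → 17 May 2030.
  Response Delay Deduction: −200 days → 29 October 2029.
Expiry of referenced patent VP-337063:
  Base: filing + 23 years → 14 November 2028.
  Response Delay Deduction: −91 days → 15 August 2028.
Terminal disclaimer: VP-520172 expires on the earlier of 29 October 2029 and 15 August 2028.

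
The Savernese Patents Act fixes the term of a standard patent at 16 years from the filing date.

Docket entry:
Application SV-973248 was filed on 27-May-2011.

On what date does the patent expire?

2027-05-27

Filing date + 16 years → 27 May 2027.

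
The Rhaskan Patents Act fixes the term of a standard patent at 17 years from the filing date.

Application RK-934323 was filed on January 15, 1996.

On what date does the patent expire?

Filing date + 17 years → 15 January 2013.

2013-01-15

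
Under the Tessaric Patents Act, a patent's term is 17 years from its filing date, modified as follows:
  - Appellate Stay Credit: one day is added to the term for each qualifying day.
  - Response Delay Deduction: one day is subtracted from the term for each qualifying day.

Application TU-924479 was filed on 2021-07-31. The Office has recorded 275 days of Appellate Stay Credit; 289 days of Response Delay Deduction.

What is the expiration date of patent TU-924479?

Base term: filing date + 17 years → 31 July 2038.
Appellate Stay Credit: +275 days → 2 May 2039.
Response Delay Deduction: −289 days → 17 July 2038.

July 17, 2038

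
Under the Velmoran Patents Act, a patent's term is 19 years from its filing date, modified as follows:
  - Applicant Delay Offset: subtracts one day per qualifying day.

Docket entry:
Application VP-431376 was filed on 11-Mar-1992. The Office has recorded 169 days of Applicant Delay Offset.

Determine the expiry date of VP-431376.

Base term: filing date + 19 years → 11 March 2011.
Applicant Delay Offset: −169 days → 23 September 2010.

2010-09-23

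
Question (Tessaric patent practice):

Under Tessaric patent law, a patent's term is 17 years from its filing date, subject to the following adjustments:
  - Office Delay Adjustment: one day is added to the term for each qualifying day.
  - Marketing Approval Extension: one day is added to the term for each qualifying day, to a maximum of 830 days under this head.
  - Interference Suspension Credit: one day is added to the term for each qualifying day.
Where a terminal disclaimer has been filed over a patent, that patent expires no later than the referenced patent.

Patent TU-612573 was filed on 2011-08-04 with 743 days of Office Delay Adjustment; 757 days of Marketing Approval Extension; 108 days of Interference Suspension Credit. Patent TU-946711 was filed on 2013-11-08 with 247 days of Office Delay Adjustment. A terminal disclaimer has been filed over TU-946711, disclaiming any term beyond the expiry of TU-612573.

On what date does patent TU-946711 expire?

Natural term of TU-946711:
  Base: filing + 17 years → 8 November 2030.
  Office Delay Adjustment: +247 days → 13 July 2031.
Expiry of referenced patent TU-612573:
  Base: filing + 17 years → 4 August 2028.
  Office Delay Adjustment: +743 days → 17 August 2030.
  Marketing Approval Extension: 757 days (within the 830-day cap) → +757 days → 12 September 2032.
  Interference Suspension Credit: +108 days → 29 December 2032.
Terminal disclaimer: TU-946711 expires on the earlier of 13 July 2031 and 29 December 2032.

2031-07-13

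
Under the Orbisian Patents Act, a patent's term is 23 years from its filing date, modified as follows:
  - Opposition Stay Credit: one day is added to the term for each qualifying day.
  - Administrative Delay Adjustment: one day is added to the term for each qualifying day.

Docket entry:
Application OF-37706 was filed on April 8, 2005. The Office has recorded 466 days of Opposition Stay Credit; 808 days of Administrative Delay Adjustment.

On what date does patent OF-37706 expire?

Base term: filing date + 23 years → 8 April 2028.
Opposition Stay Credit: +466 days → 18 July 2029.
Administrative Delay Adjustment: +808 days → 4 October 2031.

October 4, 2031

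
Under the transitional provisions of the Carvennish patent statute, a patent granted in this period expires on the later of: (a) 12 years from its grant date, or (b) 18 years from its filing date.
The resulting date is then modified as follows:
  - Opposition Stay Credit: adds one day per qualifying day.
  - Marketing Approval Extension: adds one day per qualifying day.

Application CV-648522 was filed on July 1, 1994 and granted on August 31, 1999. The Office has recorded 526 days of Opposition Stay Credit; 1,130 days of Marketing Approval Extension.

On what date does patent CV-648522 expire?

(a) grant + 12 years → 31 August 2011.
(b) filing + 18 years → 1 July 2012.
Later of the two: 1 July 2012.
Opposition Stay Credit: +526 days → 9 December 2013.
Marketing Approval Extension: +1130 days → 12 January 2017.

January 12, 2017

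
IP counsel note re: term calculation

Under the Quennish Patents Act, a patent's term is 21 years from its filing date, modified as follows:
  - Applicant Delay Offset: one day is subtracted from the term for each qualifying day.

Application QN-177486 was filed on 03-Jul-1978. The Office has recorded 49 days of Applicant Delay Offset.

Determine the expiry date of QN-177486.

1999-05-15

Base term: filing date + 21 years → 3 July 1999.
Applicant Delay Offset: −49 days → 15 May 1999.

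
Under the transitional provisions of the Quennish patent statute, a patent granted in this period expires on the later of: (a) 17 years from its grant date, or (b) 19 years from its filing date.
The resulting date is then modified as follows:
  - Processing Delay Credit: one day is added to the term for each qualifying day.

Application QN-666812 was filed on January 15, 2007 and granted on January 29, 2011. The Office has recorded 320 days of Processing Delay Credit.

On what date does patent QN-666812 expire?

December 14, 2028

(a) grant + 17 years → 29 January 2028.
(b) filing + 19 years → 15 January 2026.
Later of the two: 29 January 2028.
Processing Delay Credit: +320 days → 14 December 2028.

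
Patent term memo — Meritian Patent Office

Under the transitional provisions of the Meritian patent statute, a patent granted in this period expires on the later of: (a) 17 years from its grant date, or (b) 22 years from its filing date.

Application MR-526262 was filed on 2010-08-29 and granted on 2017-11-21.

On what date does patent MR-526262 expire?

November 21, 2034

(a) grant + 17 years → 21 November 2034.
(b) filing + 22 years → 29 August 2032.
Later of the two: 21 November 2034.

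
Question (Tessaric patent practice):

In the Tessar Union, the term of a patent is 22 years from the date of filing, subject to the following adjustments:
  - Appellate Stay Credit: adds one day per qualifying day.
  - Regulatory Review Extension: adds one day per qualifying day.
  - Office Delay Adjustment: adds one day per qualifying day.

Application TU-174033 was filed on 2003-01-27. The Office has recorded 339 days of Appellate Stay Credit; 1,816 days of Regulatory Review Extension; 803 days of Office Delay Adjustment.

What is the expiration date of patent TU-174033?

2033-03-04

Base term: filing date + 22 years → 27 January 2025.
Appellate Stay Credit: +339 days → 1 January 2026.
Regulatory Review Extension: +1816 days → 22 December 2030.
Office Delay Adjustment: +803 days → 4 March 2033.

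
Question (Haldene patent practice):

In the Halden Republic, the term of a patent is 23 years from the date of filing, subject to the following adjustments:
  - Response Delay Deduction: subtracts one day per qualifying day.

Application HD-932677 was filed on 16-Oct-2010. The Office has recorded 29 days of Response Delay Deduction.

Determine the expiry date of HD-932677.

September 17, 2033

Base term: filing date + 23 years → 16 October 2033.
Response Delay Deduction: −29 days → 17 September 2033.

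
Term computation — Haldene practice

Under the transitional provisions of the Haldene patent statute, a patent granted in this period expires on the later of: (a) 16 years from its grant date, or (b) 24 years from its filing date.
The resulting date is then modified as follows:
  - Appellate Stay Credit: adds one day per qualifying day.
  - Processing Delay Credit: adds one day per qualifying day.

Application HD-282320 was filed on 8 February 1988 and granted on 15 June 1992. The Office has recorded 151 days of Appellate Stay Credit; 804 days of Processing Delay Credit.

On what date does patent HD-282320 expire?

(a) grant + 16 years → 15 June 2008.
(b) filing + 24 years → 8 February 2012.
Later of the two: 8 February 2012.
Appellate Stay Credit: +151 days → 8 July 2012.
Processing Delay Credit: +804 days → 20 September 2014.

September 20, 2014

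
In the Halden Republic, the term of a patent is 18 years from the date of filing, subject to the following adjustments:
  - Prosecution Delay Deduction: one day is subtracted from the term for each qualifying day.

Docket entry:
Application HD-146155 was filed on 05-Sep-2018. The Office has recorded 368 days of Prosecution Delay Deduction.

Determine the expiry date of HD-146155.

Base term: filing date + 18 years → 5 September 2036.
Prosecution Delay Deduction: −368 days → 3 September 2035.

2035-09-03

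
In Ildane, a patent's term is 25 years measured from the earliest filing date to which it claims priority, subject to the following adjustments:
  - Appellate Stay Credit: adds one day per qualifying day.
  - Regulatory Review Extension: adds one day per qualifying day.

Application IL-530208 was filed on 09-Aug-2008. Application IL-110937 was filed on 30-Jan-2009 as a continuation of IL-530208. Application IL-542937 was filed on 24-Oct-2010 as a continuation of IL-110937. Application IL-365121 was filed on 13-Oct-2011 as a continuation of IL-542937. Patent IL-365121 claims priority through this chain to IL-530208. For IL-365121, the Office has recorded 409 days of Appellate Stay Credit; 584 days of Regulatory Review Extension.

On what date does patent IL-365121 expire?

Earliest priority filing: 9 August 2008.
Base term: 9 August 2008 + 25 years → 9 August 2033.
Appellate Stay Credit: +409 days → 22 September 2034.
Regulatory Review Extension: +584 days → 28 April 2036.

April 28, 2036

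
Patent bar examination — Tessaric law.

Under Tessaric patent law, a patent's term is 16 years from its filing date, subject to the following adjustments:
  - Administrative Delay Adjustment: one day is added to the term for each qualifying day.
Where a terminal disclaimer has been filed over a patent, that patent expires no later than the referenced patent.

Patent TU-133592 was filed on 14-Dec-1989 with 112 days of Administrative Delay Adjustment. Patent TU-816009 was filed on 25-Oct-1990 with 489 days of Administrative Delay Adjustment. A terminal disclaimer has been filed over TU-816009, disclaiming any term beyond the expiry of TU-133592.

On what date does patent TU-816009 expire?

Natural term of TU-816009:
  Base: filing + 16 years → 25 October 2006.
  Administrative Delay Adjustment: +489 days → 26 February 2008.
Expiry of referenced patent TU-133592:
  Base: filing + 16 years → 14 December 2005.
  Administrative Delay Adjustment: +112 days → 5 April 2006.
Terminal disclaimer: TU-816009 expires on the earlier of 26 February 2008 and 5 April 2006.

April 5, 2006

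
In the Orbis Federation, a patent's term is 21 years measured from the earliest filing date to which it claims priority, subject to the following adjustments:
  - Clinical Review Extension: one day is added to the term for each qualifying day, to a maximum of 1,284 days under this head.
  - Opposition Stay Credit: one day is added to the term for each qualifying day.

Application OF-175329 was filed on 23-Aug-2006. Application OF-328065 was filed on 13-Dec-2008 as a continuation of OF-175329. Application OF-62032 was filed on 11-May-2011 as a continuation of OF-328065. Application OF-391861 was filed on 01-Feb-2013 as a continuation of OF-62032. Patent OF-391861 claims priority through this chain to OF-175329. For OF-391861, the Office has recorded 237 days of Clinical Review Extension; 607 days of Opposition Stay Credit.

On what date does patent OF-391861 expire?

Earliest priority filing: 23 August 2006.
Base term: 23 August 2006 + 21 years → 23 August 2027.
Clinical Review Extension: 237 days (within the 1284-day cap) → +237 days → 16 April 2028.
Opposition Stay Credit: +607 days → 14 December 2029.

2029-12-14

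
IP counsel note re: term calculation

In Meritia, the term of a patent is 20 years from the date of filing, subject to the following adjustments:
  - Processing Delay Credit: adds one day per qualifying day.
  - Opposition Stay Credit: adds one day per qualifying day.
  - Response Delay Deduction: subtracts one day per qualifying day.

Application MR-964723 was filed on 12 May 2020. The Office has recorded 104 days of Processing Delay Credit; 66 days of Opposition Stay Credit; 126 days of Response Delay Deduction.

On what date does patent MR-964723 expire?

2040-06-25

Base term: filing date + 20 years → 12 May 2040.
Processing Delay Credit: +104 days → 24 August 2040.
Opposition Stay Credit: +66 days → 29 October 2040.
Response Delay Deduction: −126 days → 25 June 2040.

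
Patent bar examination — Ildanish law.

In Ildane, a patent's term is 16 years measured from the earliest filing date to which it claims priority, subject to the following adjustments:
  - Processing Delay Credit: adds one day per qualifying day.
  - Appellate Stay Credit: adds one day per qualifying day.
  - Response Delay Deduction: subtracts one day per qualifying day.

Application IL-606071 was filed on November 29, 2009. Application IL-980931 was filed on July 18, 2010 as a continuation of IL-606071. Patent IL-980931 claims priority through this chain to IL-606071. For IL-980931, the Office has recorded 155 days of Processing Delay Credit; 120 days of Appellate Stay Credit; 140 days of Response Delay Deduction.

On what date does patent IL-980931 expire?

April 13, 2026

Earliest priority filing: 29 November 2009.
Base term: 29 November 2009 + 16 years → 29 November 2025.
Processing Delay Credit: +155 days → 3 May 2026.
Appellate Stay Credit: +120 days → 31 August 2026.
Response Delay Deduction: −140 days → 13 April 2026.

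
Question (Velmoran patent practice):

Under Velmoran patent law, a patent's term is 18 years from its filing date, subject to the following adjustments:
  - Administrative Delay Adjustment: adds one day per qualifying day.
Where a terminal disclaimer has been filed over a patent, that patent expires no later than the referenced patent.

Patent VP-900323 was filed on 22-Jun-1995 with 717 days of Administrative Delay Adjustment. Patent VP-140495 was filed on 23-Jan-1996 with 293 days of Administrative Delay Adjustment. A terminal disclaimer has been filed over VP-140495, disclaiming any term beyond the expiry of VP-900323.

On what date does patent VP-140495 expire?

2014-11-12

Natural term of VP-140495:
  Base: filing + 18 years → 23 January 2014.
  Administrative Delay Adjustment: +293 days → 12 November 2014.
Expiry of referenced patent VP-900323:
  Base: filing + 18 years → 22 June 2013.
  Administrative Delay Adjustment: +717 days → 9 June 2015.
Terminal disclaimer: VP-140495 expires on the earlier of 12 November 2014 and 9 June 2015.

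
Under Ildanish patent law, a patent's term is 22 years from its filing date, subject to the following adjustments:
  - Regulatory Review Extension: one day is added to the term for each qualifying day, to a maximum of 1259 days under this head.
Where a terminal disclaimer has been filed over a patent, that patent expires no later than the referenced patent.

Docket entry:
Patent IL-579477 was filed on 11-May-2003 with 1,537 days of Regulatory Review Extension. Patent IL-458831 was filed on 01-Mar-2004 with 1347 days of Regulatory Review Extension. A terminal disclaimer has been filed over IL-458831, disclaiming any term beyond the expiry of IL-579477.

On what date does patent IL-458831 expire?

Natural term of IL-458831:
  Base: filing + 22 years → 1 March 2026.
  Regulatory Review Extension: 1347 days claimed exceeds the 1259-day cap, so +1259 days → 11 August 2029.
Expiry of referenced patent IL-579477:
  Base: filing + 22 years → 11 May 2025.
  Regulatory Review Extension: 1537 days claimed exceeds the 1259-day cap, so +1259 days → 21 October 2028.
Terminal disclaimer: IL-458831 expires on the earlier of 11 August 2029 and 21 October 2028.

October 21, 2028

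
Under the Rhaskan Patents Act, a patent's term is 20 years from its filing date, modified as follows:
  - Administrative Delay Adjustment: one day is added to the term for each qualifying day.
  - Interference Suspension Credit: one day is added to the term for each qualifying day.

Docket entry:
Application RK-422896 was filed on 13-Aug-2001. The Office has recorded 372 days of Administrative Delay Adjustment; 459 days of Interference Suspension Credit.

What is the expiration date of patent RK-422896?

Base term: filing date + 20 years → 13 August 2021.
Administrative Delay Adjustment: +372 days → 20 August 2022.
Interference Suspension Credit: +459 days → 22 November 2023.

November 22, 2023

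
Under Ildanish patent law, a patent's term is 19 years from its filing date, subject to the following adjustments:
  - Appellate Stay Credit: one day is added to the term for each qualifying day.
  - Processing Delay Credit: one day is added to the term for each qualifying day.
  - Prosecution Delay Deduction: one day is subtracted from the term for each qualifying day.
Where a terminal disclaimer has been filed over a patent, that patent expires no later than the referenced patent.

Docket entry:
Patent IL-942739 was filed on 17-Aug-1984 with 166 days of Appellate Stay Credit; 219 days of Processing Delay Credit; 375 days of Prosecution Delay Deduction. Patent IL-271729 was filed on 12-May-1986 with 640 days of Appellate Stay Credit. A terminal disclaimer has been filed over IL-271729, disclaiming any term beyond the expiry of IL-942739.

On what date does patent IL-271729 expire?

2003-08-27

Natural term of IL-271729:
  Base: filing + 19 years → 12 May 2005.
  Appellate Stay Credit: +640 days → 11 February 2007.
Expiry of referenced patent IL-942739:
  Base: filing + 19 years → 17 August 2003.
  Appellate Stay Credit: +166 days → 30 January 2004.
  Processing Delay Credit: +219 days → 5 September 2004.
  Prosecution Delay Deduction: −375 days → 27 August 2003.
Terminal disclaimer: IL-271729 expires on the earlier of 11 February 2007 and 27 August 2003.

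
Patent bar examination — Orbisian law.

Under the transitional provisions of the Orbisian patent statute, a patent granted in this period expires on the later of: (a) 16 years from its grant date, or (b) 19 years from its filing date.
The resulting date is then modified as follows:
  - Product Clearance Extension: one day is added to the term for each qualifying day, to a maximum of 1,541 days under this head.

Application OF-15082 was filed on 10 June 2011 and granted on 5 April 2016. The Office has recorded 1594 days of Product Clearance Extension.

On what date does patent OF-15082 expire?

2036-06-24

(a) grant + 16 years → 5 April 2032.
(b) filing + 19 years → 10 June 2030.
Later of the two: 5 April 2032.
Product Clearance Extension: 1594 days claimed exceeds the 1541-day cap, so +1541 days → 24 June 2036.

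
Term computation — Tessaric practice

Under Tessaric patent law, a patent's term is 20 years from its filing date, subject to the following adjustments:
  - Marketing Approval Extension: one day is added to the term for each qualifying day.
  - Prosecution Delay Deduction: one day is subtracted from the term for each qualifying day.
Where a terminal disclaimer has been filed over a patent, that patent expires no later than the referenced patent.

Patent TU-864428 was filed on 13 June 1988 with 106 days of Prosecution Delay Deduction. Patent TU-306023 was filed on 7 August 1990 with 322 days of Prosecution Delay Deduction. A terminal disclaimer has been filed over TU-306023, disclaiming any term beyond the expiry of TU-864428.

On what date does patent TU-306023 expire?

Natural term of TU-306023:
  Base: filing + 20 years → 7 August 2010.
  Prosecution Delay Deduction: −322 days → 19 September 2009.
Expiry of referenced patent TU-864428:
  Base: filing + 20 years → 13 June 2008.
  Prosecution Delay Deduction: −106 days → 28 February 2008.
Terminal disclaimer: TU-306023 expires on the earlier of 19 September 2009 and 28 February 2008.

2008-02-28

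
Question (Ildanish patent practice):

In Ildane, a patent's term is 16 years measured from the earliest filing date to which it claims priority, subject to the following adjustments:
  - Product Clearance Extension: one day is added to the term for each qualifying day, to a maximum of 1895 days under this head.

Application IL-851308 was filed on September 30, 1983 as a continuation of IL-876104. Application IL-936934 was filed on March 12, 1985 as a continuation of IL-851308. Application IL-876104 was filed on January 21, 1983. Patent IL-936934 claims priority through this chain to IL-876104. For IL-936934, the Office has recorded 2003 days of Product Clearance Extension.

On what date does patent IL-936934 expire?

Earliest priority filing: 21 January 1983.
Base term: 21 January 1983 + 16 years → 21 January 1999.
Product Clearance Extension: 2003 days claimed exceeds the 1895-day cap, so +1895 days → 30 March 2004.

March 30, 2004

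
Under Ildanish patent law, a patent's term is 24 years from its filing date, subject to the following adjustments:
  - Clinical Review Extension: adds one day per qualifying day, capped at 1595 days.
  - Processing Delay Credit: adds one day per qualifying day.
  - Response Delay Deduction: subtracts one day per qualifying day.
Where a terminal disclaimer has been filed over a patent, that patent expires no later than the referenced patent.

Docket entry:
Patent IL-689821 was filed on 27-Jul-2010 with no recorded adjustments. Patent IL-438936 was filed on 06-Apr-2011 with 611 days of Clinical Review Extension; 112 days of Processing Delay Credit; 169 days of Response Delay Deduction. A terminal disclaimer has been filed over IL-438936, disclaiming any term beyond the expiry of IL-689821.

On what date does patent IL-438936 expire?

2034-07-27

Natural term of IL-438936:
  Base: filing + 24 years → 6 April 2035.
  Clinical Review Extension: 611 days (within the 1595-day cap) → +611 days → 7 December 2036.
  Processing Delay Credit: +112 days → 29 March 2037.
  Response Delay Deduction: −169 days → 11 October 2036.
Expiry of referenced patent IL-689821:
  Base: filing + 24 years → 27 July 2034.
Terminal disclaimer: IL-438936 expires on the earlier of 11 October 2036 and 27 July 2034.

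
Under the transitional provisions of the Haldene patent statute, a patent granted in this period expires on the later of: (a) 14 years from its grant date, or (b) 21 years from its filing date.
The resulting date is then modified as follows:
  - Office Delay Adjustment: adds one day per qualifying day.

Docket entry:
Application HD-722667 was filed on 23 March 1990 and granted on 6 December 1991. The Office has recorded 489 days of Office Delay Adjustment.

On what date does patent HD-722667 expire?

(a) grant + 14 years → 6 December 2005.
(b) filing + 21 years → 23 March 2011.
Later of the two: 23 March 2011.
Office Delay Adjustment: +489 days → 24 July 2012.

July 24, 2012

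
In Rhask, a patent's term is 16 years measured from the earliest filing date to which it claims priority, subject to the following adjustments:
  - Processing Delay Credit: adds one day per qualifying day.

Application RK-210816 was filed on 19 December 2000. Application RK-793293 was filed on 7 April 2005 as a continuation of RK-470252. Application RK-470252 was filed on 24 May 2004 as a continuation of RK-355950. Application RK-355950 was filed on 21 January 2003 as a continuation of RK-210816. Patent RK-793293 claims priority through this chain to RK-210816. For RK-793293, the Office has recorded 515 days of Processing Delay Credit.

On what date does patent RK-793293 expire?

May 18, 2018

Earliest priority filing: 19 December 2000.
Base term: 19 December 2000 + 16 years → 19 December 2016.
Processing Delay Credit: +515 days → 18 May 2018.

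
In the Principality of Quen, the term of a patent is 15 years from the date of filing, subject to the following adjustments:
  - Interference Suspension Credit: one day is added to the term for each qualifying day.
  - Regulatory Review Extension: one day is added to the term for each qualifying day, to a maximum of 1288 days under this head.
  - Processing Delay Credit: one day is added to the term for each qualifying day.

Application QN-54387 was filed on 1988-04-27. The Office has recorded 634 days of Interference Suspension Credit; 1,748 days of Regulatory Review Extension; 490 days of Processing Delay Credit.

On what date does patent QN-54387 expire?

Base term: filing date + 15 years → 27 April 2003.
Interference Suspension Credit: +634 days → 20 January 2005.
Regulatory Review Extension: 1748 days claimed exceeds the 1288-day cap, so +1288 days → 31 July 2008.
Processing Delay Credit: +490 days → 3 December 2009.

December 3, 2009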